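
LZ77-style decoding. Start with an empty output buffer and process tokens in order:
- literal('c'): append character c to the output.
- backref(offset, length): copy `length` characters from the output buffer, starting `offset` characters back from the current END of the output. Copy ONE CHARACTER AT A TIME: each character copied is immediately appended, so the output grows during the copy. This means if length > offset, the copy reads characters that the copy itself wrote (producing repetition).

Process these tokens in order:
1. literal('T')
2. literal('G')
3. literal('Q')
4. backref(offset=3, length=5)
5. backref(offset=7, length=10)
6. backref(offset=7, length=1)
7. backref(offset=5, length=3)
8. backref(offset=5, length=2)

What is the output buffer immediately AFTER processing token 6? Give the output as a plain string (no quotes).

Token 1: literal('T'). Output: "T"
Token 2: literal('G'). Output: "TG"
Token 3: literal('Q'). Output: "TGQ"
Token 4: backref(off=3, len=5) (overlapping!). Copied 'TGQTG' from pos 0. Output: "TGQTGQTG"
Token 5: backref(off=7, len=10) (overlapping!). Copied 'GQTGQTGGQT' from pos 1. Output: "TGQTGQTGGQTGQTGGQT"
Token 6: backref(off=7, len=1). Copied 'G' from pos 11. Output: "TGQTGQTGGQTGQTGGQTG"

Answer: TGQTGQTGGQTGQTGGQTG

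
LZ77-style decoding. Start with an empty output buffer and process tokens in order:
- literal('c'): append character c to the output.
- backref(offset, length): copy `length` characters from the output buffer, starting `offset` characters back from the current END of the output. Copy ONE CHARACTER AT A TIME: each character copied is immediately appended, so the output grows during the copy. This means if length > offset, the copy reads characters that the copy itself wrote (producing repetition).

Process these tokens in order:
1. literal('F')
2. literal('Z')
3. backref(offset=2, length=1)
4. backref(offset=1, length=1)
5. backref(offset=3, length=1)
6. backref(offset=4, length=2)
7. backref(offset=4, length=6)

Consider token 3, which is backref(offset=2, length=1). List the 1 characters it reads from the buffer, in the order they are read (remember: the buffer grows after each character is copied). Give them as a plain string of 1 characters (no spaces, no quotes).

Answer: F

Derivation:
Token 1: literal('F'). Output: "F"
Token 2: literal('Z'). Output: "FZ"
Token 3: backref(off=2, len=1). Buffer before: "FZ" (len 2)
  byte 1: read out[0]='F', append. Buffer now: "FZF"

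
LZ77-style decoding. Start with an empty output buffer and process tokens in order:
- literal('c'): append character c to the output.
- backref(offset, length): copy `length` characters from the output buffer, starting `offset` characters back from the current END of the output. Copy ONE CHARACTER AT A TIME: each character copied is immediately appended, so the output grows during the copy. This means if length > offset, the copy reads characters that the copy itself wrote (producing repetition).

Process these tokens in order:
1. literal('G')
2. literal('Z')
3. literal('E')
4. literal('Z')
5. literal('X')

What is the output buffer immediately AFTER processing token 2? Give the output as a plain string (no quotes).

Answer: GZ

Derivation:
Token 1: literal('G'). Output: "G"
Token 2: literal('Z'). Output: "GZ"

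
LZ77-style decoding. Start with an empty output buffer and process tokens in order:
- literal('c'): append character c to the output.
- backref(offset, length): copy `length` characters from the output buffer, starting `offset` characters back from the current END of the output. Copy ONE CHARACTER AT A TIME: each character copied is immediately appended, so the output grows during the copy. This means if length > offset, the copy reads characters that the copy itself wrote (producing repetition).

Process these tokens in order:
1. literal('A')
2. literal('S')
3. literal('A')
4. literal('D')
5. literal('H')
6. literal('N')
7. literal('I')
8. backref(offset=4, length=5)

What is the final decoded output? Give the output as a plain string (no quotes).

Token 1: literal('A'). Output: "A"
Token 2: literal('S'). Output: "AS"
Token 3: literal('A'). Output: "ASA"
Token 4: literal('D'). Output: "ASAD"
Token 5: literal('H'). Output: "ASADH"
Token 6: literal('N'). Output: "ASADHN"
Token 7: literal('I'). Output: "ASADHNI"
Token 8: backref(off=4, len=5) (overlapping!). Copied 'DHNID' from pos 3. Output: "ASADHNIDHNID"

Answer: ASADHNIDHNID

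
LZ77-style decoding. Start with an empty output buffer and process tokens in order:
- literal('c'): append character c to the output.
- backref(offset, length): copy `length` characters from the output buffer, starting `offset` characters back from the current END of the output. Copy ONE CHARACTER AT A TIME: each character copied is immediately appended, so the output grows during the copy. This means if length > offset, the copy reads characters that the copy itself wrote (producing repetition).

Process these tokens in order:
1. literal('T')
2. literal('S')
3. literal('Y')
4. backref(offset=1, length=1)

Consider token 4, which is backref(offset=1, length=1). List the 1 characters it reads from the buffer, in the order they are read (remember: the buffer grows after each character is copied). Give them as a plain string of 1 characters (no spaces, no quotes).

Answer: Y

Derivation:
Token 1: literal('T'). Output: "T"
Token 2: literal('S'). Output: "TS"
Token 3: literal('Y'). Output: "TSY"
Token 4: backref(off=1, len=1). Buffer before: "TSY" (len 3)
  byte 1: read out[2]='Y', append. Buffer now: "TSYY"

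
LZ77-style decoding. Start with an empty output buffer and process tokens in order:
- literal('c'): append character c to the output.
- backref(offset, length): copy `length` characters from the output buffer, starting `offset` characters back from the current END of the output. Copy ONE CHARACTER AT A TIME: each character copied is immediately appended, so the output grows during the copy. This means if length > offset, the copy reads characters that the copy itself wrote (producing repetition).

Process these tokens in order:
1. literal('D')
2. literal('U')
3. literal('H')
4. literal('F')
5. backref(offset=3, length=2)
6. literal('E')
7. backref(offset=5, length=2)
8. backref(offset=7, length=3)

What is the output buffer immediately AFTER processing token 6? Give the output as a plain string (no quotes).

Answer: DUHFUHE

Derivation:
Token 1: literal('D'). Output: "D"
Token 2: literal('U'). Output: "DU"
Token 3: literal('H'). Output: "DUH"
Token 4: literal('F'). Output: "DUHF"
Token 5: backref(off=3, len=2). Copied 'UH' from pos 1. Output: "DUHFUH"
Token 6: literal('E'). Output: "DUHFUHE"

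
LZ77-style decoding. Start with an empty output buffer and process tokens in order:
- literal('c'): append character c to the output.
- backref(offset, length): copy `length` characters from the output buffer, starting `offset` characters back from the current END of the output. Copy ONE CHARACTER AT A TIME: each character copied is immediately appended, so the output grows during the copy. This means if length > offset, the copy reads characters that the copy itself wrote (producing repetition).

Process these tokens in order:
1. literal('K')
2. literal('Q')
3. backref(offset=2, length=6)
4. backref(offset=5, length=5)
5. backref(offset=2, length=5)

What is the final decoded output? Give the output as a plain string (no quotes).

Answer: KQKQKQKQQKQKQKQKQK

Derivation:
Token 1: literal('K'). Output: "K"
Token 2: literal('Q'). Output: "KQ"
Token 3: backref(off=2, len=6) (overlapping!). Copied 'KQKQKQ' from pos 0. Output: "KQKQKQKQ"
Token 4: backref(off=5, len=5). Copied 'QKQKQ' from pos 3. Output: "KQKQKQKQQKQKQ"
Token 5: backref(off=2, len=5) (overlapping!). Copied 'KQKQK' from pos 11. Output: "KQKQKQKQQKQKQKQKQK"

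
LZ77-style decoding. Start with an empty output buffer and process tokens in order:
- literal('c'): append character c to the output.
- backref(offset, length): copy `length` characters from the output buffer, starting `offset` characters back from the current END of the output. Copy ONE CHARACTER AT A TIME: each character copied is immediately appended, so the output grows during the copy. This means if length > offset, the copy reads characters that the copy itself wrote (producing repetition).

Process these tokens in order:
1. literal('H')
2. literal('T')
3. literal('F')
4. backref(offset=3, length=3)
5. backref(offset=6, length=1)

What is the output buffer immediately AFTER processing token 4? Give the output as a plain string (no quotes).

Answer: HTFHTF

Derivation:
Token 1: literal('H'). Output: "H"
Token 2: literal('T'). Output: "HT"
Token 3: literal('F'). Output: "HTF"
Token 4: backref(off=3, len=3). Copied 'HTF' from pos 0. Output: "HTFHTF"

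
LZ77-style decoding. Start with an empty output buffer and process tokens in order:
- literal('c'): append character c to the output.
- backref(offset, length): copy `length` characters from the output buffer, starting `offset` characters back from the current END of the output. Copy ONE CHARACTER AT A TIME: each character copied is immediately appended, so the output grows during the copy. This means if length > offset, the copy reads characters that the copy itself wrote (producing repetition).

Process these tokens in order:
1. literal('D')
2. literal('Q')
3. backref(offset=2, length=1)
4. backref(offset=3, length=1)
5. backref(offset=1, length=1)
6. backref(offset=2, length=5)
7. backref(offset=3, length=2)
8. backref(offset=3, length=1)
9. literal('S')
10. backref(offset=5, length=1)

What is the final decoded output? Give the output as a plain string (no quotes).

Token 1: literal('D'). Output: "D"
Token 2: literal('Q'). Output: "DQ"
Token 3: backref(off=2, len=1). Copied 'D' from pos 0. Output: "DQD"
Token 4: backref(off=3, len=1). Copied 'D' from pos 0. Output: "DQDD"
Token 5: backref(off=1, len=1). Copied 'D' from pos 3. Output: "DQDDD"
Token 6: backref(off=2, len=5) (overlapping!). Copied 'DDDDD' from pos 3. Output: "DQDDDDDDDD"
Token 7: backref(off=3, len=2). Copied 'DD' from pos 7. Output: "DQDDDDDDDDDD"
Token 8: backref(off=3, len=1). Copied 'D' from pos 9. Output: "DQDDDDDDDDDDD"
Token 9: literal('S'). Output: "DQDDDDDDDDDDDS"
Token 10: backref(off=5, len=1). Copied 'D' from pos 9. Output: "DQDDDDDDDDDDDSD"

Answer: DQDDDDDDDDDDDSD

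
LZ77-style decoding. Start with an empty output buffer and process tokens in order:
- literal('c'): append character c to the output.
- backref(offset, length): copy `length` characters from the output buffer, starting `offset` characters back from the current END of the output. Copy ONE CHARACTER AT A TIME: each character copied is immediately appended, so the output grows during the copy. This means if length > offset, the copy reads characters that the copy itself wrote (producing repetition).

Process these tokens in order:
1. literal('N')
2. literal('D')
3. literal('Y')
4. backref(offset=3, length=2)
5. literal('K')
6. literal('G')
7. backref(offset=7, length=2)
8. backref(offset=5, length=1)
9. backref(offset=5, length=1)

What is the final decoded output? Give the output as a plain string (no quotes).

Answer: NDYNDKGNDDK

Derivation:
Token 1: literal('N'). Output: "N"
Token 2: literal('D'). Output: "ND"
Token 3: literal('Y'). Output: "NDY"
Token 4: backref(off=3, len=2). Copied 'ND' from pos 0. Output: "NDYND"
Token 5: literal('K'). Output: "NDYNDK"
Token 6: literal('G'). Output: "NDYNDKG"
Token 7: backref(off=7, len=2). Copied 'ND' from pos 0. Output: "NDYNDKGND"
Token 8: backref(off=5, len=1). Copied 'D' from pos 4. Output: "NDYNDKGNDD"
Token 9: backref(off=5, len=1). Copied 'K' from pos 5. Output: "NDYNDKGNDDK"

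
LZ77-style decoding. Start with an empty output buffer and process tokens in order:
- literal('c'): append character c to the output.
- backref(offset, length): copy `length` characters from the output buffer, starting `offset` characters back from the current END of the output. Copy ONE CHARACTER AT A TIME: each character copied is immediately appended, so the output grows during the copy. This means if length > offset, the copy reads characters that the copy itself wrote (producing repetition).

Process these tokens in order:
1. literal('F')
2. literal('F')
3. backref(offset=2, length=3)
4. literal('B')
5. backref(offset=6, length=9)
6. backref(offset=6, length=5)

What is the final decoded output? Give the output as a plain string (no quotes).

Answer: FFFFFBFFFFFBFFFFFBFF

Derivation:
Token 1: literal('F'). Output: "F"
Token 2: literal('F'). Output: "FF"
Token 3: backref(off=2, len=3) (overlapping!). Copied 'FFF' from pos 0. Output: "FFFFF"
Token 4: literal('B'). Output: "FFFFFB"
Token 5: backref(off=6, len=9) (overlapping!). Copied 'FFFFFBFFF' from pos 0. Output: "FFFFFBFFFFFBFFF"
Token 6: backref(off=6, len=5). Copied 'FFBFF' from pos 9. Output: "FFFFFBFFFFFBFFFFFBFF"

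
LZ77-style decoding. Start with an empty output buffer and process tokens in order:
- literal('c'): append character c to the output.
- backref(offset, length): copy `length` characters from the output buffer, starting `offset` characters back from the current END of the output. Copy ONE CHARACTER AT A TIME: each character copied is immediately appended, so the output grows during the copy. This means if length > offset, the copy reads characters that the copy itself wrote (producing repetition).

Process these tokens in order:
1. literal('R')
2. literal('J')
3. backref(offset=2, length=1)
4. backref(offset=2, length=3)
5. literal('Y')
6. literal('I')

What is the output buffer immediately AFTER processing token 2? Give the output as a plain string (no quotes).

Token 1: literal('R'). Output: "R"
Token 2: literal('J'). Output: "RJ"

Answer: RJ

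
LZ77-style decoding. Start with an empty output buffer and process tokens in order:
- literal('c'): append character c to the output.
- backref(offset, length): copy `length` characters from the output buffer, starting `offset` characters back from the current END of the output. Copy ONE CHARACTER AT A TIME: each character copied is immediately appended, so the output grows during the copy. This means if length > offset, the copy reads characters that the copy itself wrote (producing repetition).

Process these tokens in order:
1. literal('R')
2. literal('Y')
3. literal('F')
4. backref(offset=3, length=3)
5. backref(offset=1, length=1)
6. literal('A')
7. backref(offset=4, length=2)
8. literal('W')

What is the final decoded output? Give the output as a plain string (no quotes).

Answer: RYFRYFFAYFW

Derivation:
Token 1: literal('R'). Output: "R"
Token 2: literal('Y'). Output: "RY"
Token 3: literal('F'). Output: "RYF"
Token 4: backref(off=3, len=3). Copied 'RYF' from pos 0. Output: "RYFRYF"
Token 5: backref(off=1, len=1). Copied 'F' from pos 5. Output: "RYFRYFF"
Token 6: literal('A'). Output: "RYFRYFFA"
Token 7: backref(off=4, len=2). Copied 'YF' from pos 4. Output: "RYFRYFFAYF"
Token 8: literal('W'). Output: "RYFRYFFAYFW"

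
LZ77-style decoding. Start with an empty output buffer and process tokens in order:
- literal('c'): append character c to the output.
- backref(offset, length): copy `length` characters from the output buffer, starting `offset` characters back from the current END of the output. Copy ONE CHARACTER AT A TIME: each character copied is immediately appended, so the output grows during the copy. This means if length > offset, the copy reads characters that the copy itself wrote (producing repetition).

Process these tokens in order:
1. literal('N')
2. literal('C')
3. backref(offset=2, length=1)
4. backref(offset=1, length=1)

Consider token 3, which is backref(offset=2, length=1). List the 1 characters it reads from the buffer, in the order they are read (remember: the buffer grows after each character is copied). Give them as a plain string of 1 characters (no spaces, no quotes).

Token 1: literal('N'). Output: "N"
Token 2: literal('C'). Output: "NC"
Token 3: backref(off=2, len=1). Buffer before: "NC" (len 2)
  byte 1: read out[0]='N', append. Buffer now: "NCN"

Answer: N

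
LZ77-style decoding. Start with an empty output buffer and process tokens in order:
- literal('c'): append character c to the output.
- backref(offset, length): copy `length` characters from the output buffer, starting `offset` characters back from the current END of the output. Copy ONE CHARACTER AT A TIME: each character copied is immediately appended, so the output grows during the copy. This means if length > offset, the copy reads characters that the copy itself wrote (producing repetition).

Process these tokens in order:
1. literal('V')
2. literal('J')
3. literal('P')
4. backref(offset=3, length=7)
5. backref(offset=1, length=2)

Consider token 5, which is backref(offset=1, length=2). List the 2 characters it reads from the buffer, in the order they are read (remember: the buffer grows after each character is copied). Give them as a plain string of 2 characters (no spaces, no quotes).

Token 1: literal('V'). Output: "V"
Token 2: literal('J'). Output: "VJ"
Token 3: literal('P'). Output: "VJP"
Token 4: backref(off=3, len=7) (overlapping!). Copied 'VJPVJPV' from pos 0. Output: "VJPVJPVJPV"
Token 5: backref(off=1, len=2). Buffer before: "VJPVJPVJPV" (len 10)
  byte 1: read out[9]='V', append. Buffer now: "VJPVJPVJPVV"
  byte 2: read out[10]='V', append. Buffer now: "VJPVJPVJPVVV"

Answer: VV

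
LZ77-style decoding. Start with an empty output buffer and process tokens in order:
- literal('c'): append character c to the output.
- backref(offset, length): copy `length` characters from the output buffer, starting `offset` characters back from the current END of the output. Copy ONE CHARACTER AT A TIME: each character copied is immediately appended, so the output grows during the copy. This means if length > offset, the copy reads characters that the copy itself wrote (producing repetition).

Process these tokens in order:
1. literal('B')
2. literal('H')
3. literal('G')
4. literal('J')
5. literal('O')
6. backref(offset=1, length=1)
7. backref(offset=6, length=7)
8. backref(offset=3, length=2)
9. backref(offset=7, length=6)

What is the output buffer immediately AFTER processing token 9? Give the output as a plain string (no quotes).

Answer: BHGJOOBHGJOOBOOGJOOBO

Derivation:
Token 1: literal('B'). Output: "B"
Token 2: literal('H'). Output: "BH"
Token 3: literal('G'). Output: "BHG"
Token 4: literal('J'). Output: "BHGJ"
Token 5: literal('O'). Output: "BHGJO"
Token 6: backref(off=1, len=1). Copied 'O' from pos 4. Output: "BHGJOO"
Token 7: backref(off=6, len=7) (overlapping!). Copied 'BHGJOOB' from pos 0. Output: "BHGJOOBHGJOOB"
Token 8: backref(off=3, len=2). Copied 'OO' from pos 10. Output: "BHGJOOBHGJOOBOO"
Token 9: backref(off=7, len=6). Copied 'GJOOBO' from pos 8. Output: "BHGJOOBHGJOOBOOGJOOBO"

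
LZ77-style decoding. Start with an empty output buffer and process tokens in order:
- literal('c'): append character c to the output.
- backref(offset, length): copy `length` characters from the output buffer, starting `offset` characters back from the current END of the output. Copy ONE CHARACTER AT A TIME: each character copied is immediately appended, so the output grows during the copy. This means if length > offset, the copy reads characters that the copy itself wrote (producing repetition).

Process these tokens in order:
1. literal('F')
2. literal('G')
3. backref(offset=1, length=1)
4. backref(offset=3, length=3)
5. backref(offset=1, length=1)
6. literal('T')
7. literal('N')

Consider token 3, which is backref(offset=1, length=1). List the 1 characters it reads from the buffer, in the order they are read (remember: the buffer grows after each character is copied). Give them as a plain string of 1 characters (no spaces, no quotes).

Token 1: literal('F'). Output: "F"
Token 2: literal('G'). Output: "FG"
Token 3: backref(off=1, len=1). Buffer before: "FG" (len 2)
  byte 1: read out[1]='G', append. Buffer now: "FGG"

Answer: G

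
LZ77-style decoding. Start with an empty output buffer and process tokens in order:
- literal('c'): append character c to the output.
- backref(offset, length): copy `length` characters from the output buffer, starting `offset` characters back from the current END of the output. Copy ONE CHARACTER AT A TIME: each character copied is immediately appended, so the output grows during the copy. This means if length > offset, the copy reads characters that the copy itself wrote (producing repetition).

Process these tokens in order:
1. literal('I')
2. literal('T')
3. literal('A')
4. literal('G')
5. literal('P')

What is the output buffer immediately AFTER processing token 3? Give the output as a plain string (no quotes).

Token 1: literal('I'). Output: "I"
Token 2: literal('T'). Output: "IT"
Token 3: literal('A'). Output: "ITA"

Answer: ITA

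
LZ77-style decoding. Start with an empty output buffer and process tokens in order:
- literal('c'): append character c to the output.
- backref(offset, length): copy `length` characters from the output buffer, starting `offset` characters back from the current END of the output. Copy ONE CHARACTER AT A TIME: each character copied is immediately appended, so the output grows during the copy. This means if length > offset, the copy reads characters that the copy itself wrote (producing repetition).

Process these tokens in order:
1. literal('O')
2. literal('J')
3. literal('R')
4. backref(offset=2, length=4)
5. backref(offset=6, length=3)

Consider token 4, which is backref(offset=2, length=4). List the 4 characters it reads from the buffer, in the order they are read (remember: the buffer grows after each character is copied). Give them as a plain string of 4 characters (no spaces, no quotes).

Answer: JRJR

Derivation:
Token 1: literal('O'). Output: "O"
Token 2: literal('J'). Output: "OJ"
Token 3: literal('R'). Output: "OJR"
Token 4: backref(off=2, len=4). Buffer before: "OJR" (len 3)
  byte 1: read out[1]='J', append. Buffer now: "OJRJ"
  byte 2: read out[2]='R', append. Buffer now: "OJRJR"
  byte 3: read out[3]='J', append. Buffer now: "OJRJRJ"
  byte 4: read out[4]='R', append. Buffer now: "OJRJRJR"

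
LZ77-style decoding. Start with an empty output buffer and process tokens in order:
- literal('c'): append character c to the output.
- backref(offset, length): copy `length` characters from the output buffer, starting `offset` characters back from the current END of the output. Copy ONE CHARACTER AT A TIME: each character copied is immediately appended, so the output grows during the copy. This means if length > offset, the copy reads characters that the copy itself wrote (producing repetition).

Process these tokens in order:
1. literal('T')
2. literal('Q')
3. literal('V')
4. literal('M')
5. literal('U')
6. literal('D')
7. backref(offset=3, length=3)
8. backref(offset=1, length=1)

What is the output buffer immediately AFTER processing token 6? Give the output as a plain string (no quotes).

Answer: TQVMUD

Derivation:
Token 1: literal('T'). Output: "T"
Token 2: literal('Q'). Output: "TQ"
Token 3: literal('V'). Output: "TQV"
Token 4: literal('M'). Output: "TQVM"
Token 5: literal('U'). Output: "TQVMU"
Token 6: literal('D'). Output: "TQVMUD"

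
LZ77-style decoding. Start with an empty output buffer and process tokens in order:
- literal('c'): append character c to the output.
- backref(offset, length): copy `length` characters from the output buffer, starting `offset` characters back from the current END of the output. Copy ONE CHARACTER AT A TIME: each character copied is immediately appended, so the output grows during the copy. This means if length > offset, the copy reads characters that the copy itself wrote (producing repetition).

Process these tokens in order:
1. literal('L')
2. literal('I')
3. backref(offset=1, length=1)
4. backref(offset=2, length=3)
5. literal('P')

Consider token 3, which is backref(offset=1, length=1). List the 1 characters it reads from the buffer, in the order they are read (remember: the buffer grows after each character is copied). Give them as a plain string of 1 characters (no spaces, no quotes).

Answer: I

Derivation:
Token 1: literal('L'). Output: "L"
Token 2: literal('I'). Output: "LI"
Token 3: backref(off=1, len=1). Buffer before: "LI" (len 2)
  byte 1: read out[1]='I', append. Buffer now: "LII"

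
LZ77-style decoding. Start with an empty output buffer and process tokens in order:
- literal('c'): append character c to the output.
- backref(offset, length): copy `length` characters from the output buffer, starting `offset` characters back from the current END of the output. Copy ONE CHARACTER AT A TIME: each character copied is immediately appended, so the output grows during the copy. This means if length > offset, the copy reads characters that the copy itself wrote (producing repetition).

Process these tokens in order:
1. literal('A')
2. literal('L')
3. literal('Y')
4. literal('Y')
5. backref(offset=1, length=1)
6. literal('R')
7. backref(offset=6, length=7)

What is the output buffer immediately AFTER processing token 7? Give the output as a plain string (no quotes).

Token 1: literal('A'). Output: "A"
Token 2: literal('L'). Output: "AL"
Token 3: literal('Y'). Output: "ALY"
Token 4: literal('Y'). Output: "ALYY"
Token 5: backref(off=1, len=1). Copied 'Y' from pos 3. Output: "ALYYY"
Token 6: literal('R'). Output: "ALYYYR"
Token 7: backref(off=6, len=7) (overlapping!). Copied 'ALYYYRA' from pos 0. Output: "ALYYYRALYYYRA"

Answer: ALYYYRALYYYRA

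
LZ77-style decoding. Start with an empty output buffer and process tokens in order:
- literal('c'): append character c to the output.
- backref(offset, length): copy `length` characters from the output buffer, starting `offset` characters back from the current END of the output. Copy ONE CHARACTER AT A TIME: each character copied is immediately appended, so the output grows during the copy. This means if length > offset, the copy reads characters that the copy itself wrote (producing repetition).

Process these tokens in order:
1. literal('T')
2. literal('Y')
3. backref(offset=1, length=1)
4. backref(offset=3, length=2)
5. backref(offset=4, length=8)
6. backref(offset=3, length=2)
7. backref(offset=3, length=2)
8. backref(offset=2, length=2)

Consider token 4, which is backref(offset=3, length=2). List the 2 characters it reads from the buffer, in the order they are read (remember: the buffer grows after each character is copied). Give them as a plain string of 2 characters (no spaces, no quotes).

Token 1: literal('T'). Output: "T"
Token 2: literal('Y'). Output: "TY"
Token 3: backref(off=1, len=1). Copied 'Y' from pos 1. Output: "TYY"
Token 4: backref(off=3, len=2). Buffer before: "TYY" (len 3)
  byte 1: read out[0]='T', append. Buffer now: "TYYT"
  byte 2: read out[1]='Y', append. Buffer now: "TYYTY"

Answer: TY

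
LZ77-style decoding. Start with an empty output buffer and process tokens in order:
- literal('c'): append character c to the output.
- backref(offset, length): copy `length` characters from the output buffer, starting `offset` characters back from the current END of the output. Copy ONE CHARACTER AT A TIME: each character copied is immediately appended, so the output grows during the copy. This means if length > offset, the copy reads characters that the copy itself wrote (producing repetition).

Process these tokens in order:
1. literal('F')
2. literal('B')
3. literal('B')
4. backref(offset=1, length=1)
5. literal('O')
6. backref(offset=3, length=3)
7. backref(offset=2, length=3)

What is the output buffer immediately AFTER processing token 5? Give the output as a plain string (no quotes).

Answer: FBBBO

Derivation:
Token 1: literal('F'). Output: "F"
Token 2: literal('B'). Output: "FB"
Token 3: literal('B'). Output: "FBB"
Token 4: backref(off=1, len=1). Copied 'B' from pos 2. Output: "FBBB"
Token 5: literal('O'). Output: "FBBBO"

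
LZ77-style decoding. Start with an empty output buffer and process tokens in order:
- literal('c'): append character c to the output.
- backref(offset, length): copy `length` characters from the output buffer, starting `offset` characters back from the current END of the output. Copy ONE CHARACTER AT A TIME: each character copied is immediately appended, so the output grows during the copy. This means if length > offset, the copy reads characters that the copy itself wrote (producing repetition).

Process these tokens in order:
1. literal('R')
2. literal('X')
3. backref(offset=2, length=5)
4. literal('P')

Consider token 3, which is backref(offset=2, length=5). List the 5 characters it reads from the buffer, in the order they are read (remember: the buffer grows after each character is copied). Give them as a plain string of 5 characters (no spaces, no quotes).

Answer: RXRXR

Derivation:
Token 1: literal('R'). Output: "R"
Token 2: literal('X'). Output: "RX"
Token 3: backref(off=2, len=5). Buffer before: "RX" (len 2)
  byte 1: read out[0]='R', append. Buffer now: "RXR"
  byte 2: read out[1]='X', append. Buffer now: "RXRX"
  byte 3: read out[2]='R', append. Buffer now: "RXRXR"
  byte 4: read out[3]='X', append. Buffer now: "RXRXRX"
  byte 5: read out[4]='R', append. Buffer now: "RXRXRXR"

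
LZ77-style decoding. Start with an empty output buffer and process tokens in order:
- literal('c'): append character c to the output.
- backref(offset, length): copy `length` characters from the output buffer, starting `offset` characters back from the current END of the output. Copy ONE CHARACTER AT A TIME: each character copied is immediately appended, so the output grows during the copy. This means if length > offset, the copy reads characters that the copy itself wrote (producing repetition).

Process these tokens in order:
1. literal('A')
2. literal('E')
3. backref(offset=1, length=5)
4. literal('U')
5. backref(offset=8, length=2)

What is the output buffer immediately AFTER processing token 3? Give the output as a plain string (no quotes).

Answer: AEEEEEE

Derivation:
Token 1: literal('A'). Output: "A"
Token 2: literal('E'). Output: "AE"
Token 3: backref(off=1, len=5) (overlapping!). Copied 'EEEEE' from pos 1. Output: "AEEEEEE"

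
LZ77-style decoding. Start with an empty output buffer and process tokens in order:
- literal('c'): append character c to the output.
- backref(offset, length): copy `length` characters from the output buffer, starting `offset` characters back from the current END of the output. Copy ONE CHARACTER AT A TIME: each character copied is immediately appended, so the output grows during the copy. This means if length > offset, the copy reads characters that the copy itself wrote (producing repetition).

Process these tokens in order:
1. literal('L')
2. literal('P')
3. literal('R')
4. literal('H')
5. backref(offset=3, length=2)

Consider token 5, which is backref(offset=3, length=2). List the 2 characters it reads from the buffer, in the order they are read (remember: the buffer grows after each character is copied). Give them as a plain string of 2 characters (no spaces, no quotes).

Token 1: literal('L'). Output: "L"
Token 2: literal('P'). Output: "LP"
Token 3: literal('R'). Output: "LPR"
Token 4: literal('H'). Output: "LPRH"
Token 5: backref(off=3, len=2). Buffer before: "LPRH" (len 4)
  byte 1: read out[1]='P', append. Buffer now: "LPRHP"
  byte 2: read out[2]='R', append. Buffer now: "LPRHPR"

Answer: PR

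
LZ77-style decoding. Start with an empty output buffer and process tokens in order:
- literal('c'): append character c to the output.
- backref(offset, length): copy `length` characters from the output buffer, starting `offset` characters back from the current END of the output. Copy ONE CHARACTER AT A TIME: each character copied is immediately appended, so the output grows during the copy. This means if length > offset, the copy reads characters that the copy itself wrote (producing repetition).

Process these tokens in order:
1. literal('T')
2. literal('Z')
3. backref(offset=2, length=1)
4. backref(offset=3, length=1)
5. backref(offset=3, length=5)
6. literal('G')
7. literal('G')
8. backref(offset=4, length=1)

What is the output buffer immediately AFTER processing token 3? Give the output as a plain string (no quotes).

Token 1: literal('T'). Output: "T"
Token 2: literal('Z'). Output: "TZ"
Token 3: backref(off=2, len=1). Copied 'T' from pos 0. Output: "TZT"

Answer: TZT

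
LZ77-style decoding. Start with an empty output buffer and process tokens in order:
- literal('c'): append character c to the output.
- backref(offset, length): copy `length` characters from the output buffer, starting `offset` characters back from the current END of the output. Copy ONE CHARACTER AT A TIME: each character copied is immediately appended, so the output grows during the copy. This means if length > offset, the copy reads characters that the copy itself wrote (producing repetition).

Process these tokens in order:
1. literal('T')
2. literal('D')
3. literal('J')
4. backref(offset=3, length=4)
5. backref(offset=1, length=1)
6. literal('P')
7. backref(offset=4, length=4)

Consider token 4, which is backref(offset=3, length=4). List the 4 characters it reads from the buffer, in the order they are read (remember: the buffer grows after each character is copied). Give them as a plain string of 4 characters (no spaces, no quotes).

Token 1: literal('T'). Output: "T"
Token 2: literal('D'). Output: "TD"
Token 3: literal('J'). Output: "TDJ"
Token 4: backref(off=3, len=4). Buffer before: "TDJ" (len 3)
  byte 1: read out[0]='T', append. Buffer now: "TDJT"
  byte 2: read out[1]='D', append. Buffer now: "TDJTD"
  byte 3: read out[2]='J', append. Buffer now: "TDJTDJ"
  byte 4: read out[3]='T', append. Buffer now: "TDJTDJT"

Answer: TDJT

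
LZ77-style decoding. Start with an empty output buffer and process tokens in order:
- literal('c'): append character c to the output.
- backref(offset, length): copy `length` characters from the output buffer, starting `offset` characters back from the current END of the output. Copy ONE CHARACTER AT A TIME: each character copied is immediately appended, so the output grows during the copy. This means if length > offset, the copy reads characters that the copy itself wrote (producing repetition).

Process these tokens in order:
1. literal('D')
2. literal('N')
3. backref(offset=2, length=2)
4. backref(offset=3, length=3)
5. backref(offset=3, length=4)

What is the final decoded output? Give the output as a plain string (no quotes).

Token 1: literal('D'). Output: "D"
Token 2: literal('N'). Output: "DN"
Token 3: backref(off=2, len=2). Copied 'DN' from pos 0. Output: "DNDN"
Token 4: backref(off=3, len=3). Copied 'NDN' from pos 1. Output: "DNDNNDN"
Token 5: backref(off=3, len=4) (overlapping!). Copied 'NDNN' from pos 4. Output: "DNDNNDNNDNN"

Answer: DNDNNDNNDNN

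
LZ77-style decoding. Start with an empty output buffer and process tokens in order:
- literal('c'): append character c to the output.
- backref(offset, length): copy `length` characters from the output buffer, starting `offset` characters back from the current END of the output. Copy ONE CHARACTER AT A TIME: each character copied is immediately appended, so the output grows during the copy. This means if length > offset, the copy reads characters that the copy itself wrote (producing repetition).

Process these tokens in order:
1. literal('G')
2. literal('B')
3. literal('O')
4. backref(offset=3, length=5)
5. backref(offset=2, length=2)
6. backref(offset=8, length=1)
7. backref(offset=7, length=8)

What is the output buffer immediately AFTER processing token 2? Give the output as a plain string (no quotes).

Token 1: literal('G'). Output: "G"
Token 2: literal('B'). Output: "GB"

Answer: GB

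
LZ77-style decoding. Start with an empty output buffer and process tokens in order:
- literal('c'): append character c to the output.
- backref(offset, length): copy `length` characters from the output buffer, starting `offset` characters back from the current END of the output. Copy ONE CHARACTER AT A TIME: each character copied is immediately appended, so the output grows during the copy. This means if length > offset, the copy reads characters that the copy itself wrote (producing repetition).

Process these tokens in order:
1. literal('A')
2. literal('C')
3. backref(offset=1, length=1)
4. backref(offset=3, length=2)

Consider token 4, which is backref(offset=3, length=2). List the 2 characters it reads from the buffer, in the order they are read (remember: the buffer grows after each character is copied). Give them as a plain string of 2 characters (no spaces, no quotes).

Answer: AC

Derivation:
Token 1: literal('A'). Output: "A"
Token 2: literal('C'). Output: "AC"
Token 3: backref(off=1, len=1). Copied 'C' from pos 1. Output: "ACC"
Token 4: backref(off=3, len=2). Buffer before: "ACC" (len 3)
  byte 1: read out[0]='A', append. Buffer now: "ACCA"
  byte 2: read out[1]='C', append. Buffer now: "ACCAC"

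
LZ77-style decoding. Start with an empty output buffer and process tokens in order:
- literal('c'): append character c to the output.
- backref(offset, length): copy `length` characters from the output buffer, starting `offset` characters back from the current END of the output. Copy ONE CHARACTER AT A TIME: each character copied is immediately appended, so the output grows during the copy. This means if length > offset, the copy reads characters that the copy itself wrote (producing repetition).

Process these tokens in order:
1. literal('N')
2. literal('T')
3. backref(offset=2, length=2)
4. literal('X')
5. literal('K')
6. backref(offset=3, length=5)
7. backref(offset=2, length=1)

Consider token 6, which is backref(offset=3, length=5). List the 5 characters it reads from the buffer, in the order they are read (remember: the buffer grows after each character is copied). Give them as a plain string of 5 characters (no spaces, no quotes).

Answer: TXKTX

Derivation:
Token 1: literal('N'). Output: "N"
Token 2: literal('T'). Output: "NT"
Token 3: backref(off=2, len=2). Copied 'NT' from pos 0. Output: "NTNT"
Token 4: literal('X'). Output: "NTNTX"
Token 5: literal('K'). Output: "NTNTXK"
Token 6: backref(off=3, len=5). Buffer before: "NTNTXK" (len 6)
  byte 1: read out[3]='T', append. Buffer now: "NTNTXKT"
  byte 2: read out[4]='X', append. Buffer now: "NTNTXKTX"
  byte 3: read out[5]='K', append. Buffer now: "NTNTXKTXK"
  byte 4: read out[6]='T', append. Buffer now: "NTNTXKTXKT"
  byte 5: read out[7]='X', append. Buffer now: "NTNTXKTXKTX"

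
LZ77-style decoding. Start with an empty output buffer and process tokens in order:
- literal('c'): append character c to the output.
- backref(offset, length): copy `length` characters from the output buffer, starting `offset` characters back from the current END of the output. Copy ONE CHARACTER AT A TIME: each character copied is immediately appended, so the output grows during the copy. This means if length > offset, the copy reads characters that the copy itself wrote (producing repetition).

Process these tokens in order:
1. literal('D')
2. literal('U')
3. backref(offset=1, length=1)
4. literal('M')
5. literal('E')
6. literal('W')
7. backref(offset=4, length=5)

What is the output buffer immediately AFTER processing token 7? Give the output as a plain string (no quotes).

Token 1: literal('D'). Output: "D"
Token 2: literal('U'). Output: "DU"
Token 3: backref(off=1, len=1). Copied 'U' from pos 1. Output: "DUU"
Token 4: literal('M'). Output: "DUUM"
Token 5: literal('E'). Output: "DUUME"
Token 6: literal('W'). Output: "DUUMEW"
Token 7: backref(off=4, len=5) (overlapping!). Copied 'UMEWU' from pos 2. Output: "DUUMEWUMEWU"

Answer: DUUMEWUMEWU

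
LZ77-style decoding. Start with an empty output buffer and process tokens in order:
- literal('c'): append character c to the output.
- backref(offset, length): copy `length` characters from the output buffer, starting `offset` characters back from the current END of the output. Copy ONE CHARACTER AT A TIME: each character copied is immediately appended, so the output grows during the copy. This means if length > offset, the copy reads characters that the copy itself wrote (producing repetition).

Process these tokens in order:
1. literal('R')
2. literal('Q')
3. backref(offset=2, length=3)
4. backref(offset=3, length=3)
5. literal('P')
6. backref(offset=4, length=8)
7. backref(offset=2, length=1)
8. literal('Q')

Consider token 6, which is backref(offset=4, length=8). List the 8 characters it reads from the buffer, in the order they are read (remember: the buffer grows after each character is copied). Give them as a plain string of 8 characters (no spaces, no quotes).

Answer: RQRPRQRP

Derivation:
Token 1: literal('R'). Output: "R"
Token 2: literal('Q'). Output: "RQ"
Token 3: backref(off=2, len=3) (overlapping!). Copied 'RQR' from pos 0. Output: "RQRQR"
Token 4: backref(off=3, len=3). Copied 'RQR' from pos 2. Output: "RQRQRRQR"
Token 5: literal('P'). Output: "RQRQRRQRP"
Token 6: backref(off=4, len=8). Buffer before: "RQRQRRQRP" (len 9)
  byte 1: read out[5]='R', append. Buffer now: "RQRQRRQRPR"
  byte 2: read out[6]='Q', append. Buffer now: "RQRQRRQRPRQ"
  byte 3: read out[7]='R', append. Buffer now: "RQRQRRQRPRQR"
  byte 4: read out[8]='P', append. Buffer now: "RQRQRRQRPRQRP"
  byte 5: read out[9]='R', append. Buffer now: "RQRQRRQRPRQRPR"
  byte 6: read out[10]='Q', append. Buffer now: "RQRQRRQRPRQRPRQ"
  byte 7: read out[11]='R', append. Buffer now: "RQRQRRQRPRQRPRQR"
  byte 8: read out[12]='P', append. Buffer now: "RQRQRRQRPRQRPRQRP"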